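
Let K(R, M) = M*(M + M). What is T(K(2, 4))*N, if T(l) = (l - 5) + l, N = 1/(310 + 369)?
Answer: 59/679 ≈ 0.086892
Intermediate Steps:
N = 1/679 ≈ 0.0014728
K(R, M) = 2*M**2 (K(R, M) = M*(2*M) = 2*M**2)
T(l) = -5 + 2*l (T(l) = (-5 + l) + l = -5 + 2*l)
T(K(2, 4))*N = (-5 + 2*(2*4**2))*(1/679) = (-5 + 2*(2*16))*(1/679) = (-5 + 2*32)*(1/679) = (-5 + 64)*(1/679) = 59*(1/679) = 59/679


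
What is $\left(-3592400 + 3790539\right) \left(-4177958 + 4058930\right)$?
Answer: $-23584088892$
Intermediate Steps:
$\left(-3592400 + 3790539\right) \left(-4177958 + 4058930\right) = 198139 \left(-119028\right) = -23584088892$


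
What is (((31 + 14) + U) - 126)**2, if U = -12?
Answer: 8649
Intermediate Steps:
(((31 + 14) + U) - 126)**2 = (((31 + 14) - 12) - 126)**2 = ((45 - 12) - 126)**2 = (33 - 126)**2 = (-93)**2 = 8649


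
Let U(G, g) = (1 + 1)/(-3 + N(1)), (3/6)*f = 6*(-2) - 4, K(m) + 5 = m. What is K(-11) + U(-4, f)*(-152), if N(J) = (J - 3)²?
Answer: -320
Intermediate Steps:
K(m) = -5 + m
N(J) = (-3 + J)²
f = -32 (f = 2*(6*(-2) - 4) = 2*(-12 - 4) = 2*(-16) = -32)
U(G, g) = 2 (U(G, g) = (1 + 1)/(-3 + (-3 + 1)²) = 2/(-3 + (-2)²) = 2/(-3 + 4) = 2/1 = 2*1 = 2)
K(-11) + U(-4, f)*(-152) = (-5 - 11) + 2*(-152) = -16 - 304 = -320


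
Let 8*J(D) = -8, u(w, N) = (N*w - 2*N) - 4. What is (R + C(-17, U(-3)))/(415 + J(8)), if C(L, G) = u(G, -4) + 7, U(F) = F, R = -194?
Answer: -19/46 ≈ -0.41304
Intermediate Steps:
u(w, N) = -4 - 2*N + N*w (u(w, N) = (-2*N + N*w) - 4 = -4 - 2*N + N*w)
J(D) = -1 (J(D) = (⅛)*(-8) = -1)
C(L, G) = 11 - 4*G (C(L, G) = (-4 - 2*(-4) - 4*G) + 7 = (-4 + 8 - 4*G) + 7 = (4 - 4*G) + 7 = 11 - 4*G)
(R + C(-17, U(-3)))/(415 + J(8)) = (-194 + (11 - 4*(-3)))/(415 - 1) = (-194 + (11 + 12))/414 = (-194 + 23)/414 = (1/414)*(-171) = -19/46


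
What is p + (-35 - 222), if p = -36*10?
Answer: -617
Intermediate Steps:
p = -360
p + (-35 - 222) = -360 + (-35 - 222) = -360 - 257 = -617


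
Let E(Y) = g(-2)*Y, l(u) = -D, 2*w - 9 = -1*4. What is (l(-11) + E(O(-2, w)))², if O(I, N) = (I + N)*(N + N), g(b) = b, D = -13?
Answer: 64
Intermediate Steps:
w = 5/2 (w = 9/2 + (-1*4)/2 = 9/2 + (½)*(-4) = 9/2 - 2 = 5/2 ≈ 2.5000)
O(I, N) = 2*N*(I + N) (O(I, N) = (I + N)*(2*N) = 2*N*(I + N))
l(u) = 13 (l(u) = -1*(-13) = 13)
E(Y) = -2*Y
(l(-11) + E(O(-2, w)))² = (13 - 4*5*(-2 + 5/2)/2)² = (13 - 4*5/(2*2))² = (13 - 2*5/2)² = (13 - 5)² = 8² = 64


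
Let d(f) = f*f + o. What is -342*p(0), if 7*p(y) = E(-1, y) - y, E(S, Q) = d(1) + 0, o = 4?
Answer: -1710/7 ≈ -244.29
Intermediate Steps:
d(f) = 4 + f**2 (d(f) = f*f + 4 = f**2 + 4 = 4 + f**2)
E(S, Q) = 5 (E(S, Q) = (4 + 1**2) + 0 = (4 + 1) + 0 = 5 + 0 = 5)
p(y) = 5/7 - y/7 (p(y) = (5 - y)/7 = 5/7 - y/7)
-342*p(0) = -342*(5/7 - 1/7*0) = -342*(5/7 + 0) = -342*5/7 = -1710/7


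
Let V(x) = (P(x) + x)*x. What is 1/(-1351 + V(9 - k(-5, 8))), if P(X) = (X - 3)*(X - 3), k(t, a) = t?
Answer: 1/539 ≈ 0.0018553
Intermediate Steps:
P(X) = (-3 + X)² (P(X) = (-3 + X)*(-3 + X) = (-3 + X)²)
V(x) = x*(x + (-3 + x)²) (V(x) = ((-3 + x)² + x)*x = (x + (-3 + x)²)*x = x*(x + (-3 + x)²))
1/(-1351 + V(9 - k(-5, 8))) = 1/(-1351 + (9 - 1*(-5))*((9 - 1*(-5)) + (-3 + (9 - 1*(-5)))²)) = 1/(-1351 + (9 + 5)*((9 + 5) + (-3 + (9 + 5))²)) = 1/(-1351 + 14*(14 + (-3 + 14)²)) = 1/(-1351 + 14*(14 + 11²)) = 1/(-1351 + 14*(14 + 121)) = 1/(-1351 + 14*135) = 1/(-1351 + 1890) = 1/539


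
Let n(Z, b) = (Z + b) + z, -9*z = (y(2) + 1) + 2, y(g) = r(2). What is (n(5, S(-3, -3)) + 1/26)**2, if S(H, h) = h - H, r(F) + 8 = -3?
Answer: 1923769/54756 ≈ 35.133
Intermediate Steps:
r(F) = -11 (r(F) = -8 - 3 = -11)
y(g) = -11
z = 8/9 (z = -((-11 + 1) + 2)/9 = -(-10 + 2)/9 = -1/9*(-8) = 8/9 ≈ 0.88889)
n(Z, b) = 8/9 + Z + b (n(Z, b) = (Z + b) + 8/9 = 8/9 + Z + b)
(n(5, S(-3, -3)) + 1/26)**2 = ((8/9 + 5 + (-3 - 1*(-3))) + 1/26)**2 = ((8/9 + 5 + (-3 + 3)) + 1/26)**2 = ((8/9 + 5 + 0) + 1/26)**2 = (53/9 + 1/26)**2 = (1387/234)**2 = 1923769/54756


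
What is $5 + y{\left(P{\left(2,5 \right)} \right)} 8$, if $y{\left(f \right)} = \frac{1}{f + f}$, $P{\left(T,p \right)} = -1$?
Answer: $1$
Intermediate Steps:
$y{\left(f \right)} = \frac{1}{2 f}$
$5 + y{\left(P{\left(2,5 \right)} \right)} 8 = 5 + \frac{1}{2 \left(-1\right)} 8 = 5 + \frac{1}{2} \left(-1\right) 8 = 5 - 4 = 1$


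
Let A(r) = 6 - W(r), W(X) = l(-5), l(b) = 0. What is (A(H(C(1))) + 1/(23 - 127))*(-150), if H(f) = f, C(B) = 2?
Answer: -46725/52 ≈ -898.56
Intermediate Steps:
W(X) = 0
A(r) = 6 (A(r) = 6 - 1*0 = 6 + 0 = 6)
(A(H(C(1))) + 1/(23 - 127))*(-150) = (6 + 1/(23 - 127))*(-150) = (6 + 1/(-104))*(-150) = (6 - 1/104)*(-150) = (623/104)*(-150) = -46725/52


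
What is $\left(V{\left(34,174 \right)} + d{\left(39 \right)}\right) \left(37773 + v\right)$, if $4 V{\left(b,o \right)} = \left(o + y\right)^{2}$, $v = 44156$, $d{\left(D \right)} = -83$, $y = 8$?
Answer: $671653942$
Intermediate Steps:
$V{\left(b,o \right)} = \frac{\left(8 + o\right)^{2}}{4}$ ($V{\left(b,o \right)} = \frac{\left(o + 8\right)^{2}}{4} = \frac{\left(8 + o\right)^{2}}{4}$)
$\left(V{\left(34,174 \right)} + d{\left(39 \right)}\right) \left(37773 + v\right) = \left(\frac{\left(8 + 174\right)^{2}}{4} - 83\right) \left(37773 + 44156\right) = \left(\frac{182^{2}}{4} - 83\right) 81929 = \left(\frac{1}{4} \cdot 33124 - 83\right) 81929 = \left(8281 - 83\right) 81929 = 8198 \cdot 81929 = 671653942$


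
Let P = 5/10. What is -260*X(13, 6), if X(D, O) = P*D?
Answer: -1690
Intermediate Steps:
P = ½ (P = 5*(⅒) = ½ ≈ 0.50000)
X(D, O) = D/2
-260*X(13, 6) = -130*13 = -260*13/2 = -1690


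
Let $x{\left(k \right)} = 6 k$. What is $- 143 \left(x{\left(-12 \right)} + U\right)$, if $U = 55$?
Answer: $2431$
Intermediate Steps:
$- 143 \left(x{\left(-12 \right)} + U\right) = - 143 \left(6 \left(-12\right) + 55\right) = - 143 \left(-72 + 55\right) = \left(-143\right) \left(-17\right) = 2431$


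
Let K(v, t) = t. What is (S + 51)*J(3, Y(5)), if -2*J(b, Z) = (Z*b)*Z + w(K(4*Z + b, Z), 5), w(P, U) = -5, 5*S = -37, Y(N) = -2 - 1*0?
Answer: -763/5 ≈ -152.60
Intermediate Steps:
Y(N) = -2 (Y(N) = -2 + 0 = -2)
S = -37/5 (S = (⅕)*(-37) = -37/5 ≈ -7.4000)
J(b, Z) = 5/2 - b*Z²/2 (J(b, Z) = -((Z*b)*Z - 5)/2 = -(b*Z² - 5)/2 = -(-5 + b*Z²)/2 = 5/2 - b*Z²/2)
(S + 51)*J(3, Y(5)) = (-37/5 + 51)*(5/2 - ½*3*(-2)²) = 218*(5/2 - ½*3*4)/5 = 218*(5/2 - 6)/5 = (218/5)*(-7/2) = -763/5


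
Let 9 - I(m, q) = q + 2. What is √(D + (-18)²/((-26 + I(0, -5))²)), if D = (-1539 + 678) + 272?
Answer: 2*I*√7195/7 ≈ 24.235*I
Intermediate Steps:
I(m, q) = 7 - q (I(m, q) = 9 - (q + 2) = 9 - (2 + q) = 9 + (-2 - q) = 7 - q)
D = -589 (D = -861 + 272 = -589)
√(D + (-18)²/((-26 + I(0, -5))²)) = √(-589 + (-18)²/((-26 + (7 - 1*(-5)))²)) = √(-589 + 324/((-26 + (7 + 5))²)) = √(-589 + 324/((-26 + 12)²)) = √(-589 + 324/((-14)²)) = √(-589 + 324/196) = √(-589 + 324*(1/196)) = √(-589 + 81/49) = √(-28780/49) = 2*I*√7195/7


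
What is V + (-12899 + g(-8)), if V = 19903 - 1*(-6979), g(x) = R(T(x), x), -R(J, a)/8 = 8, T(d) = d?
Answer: 13919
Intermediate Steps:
R(J, a) = -64 (R(J, a) = -8*8 = -64)
g(x) = -64
V = 26882 (V = 19903 + 6979 = 26882)
V + (-12899 + g(-8)) = 26882 + (-12899 - 64) = 26882 - 12963 = 13919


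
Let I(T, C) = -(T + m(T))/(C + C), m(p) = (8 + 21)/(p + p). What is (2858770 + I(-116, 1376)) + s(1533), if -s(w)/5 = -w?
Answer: 63107433889/22016 ≈ 2.8664e+6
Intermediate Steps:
m(p) = 29/(2*p) (m(p) = 29/((2*p)) = 29*(1/(2*p)) = 29/(2*p))
I(T, C) = -(T + 29/(2*T))/(2*C) (I(T, C) = -(T + 29/(2*T))/(C + C) = -(T + 29/(2*T))/(2*C))
s(w) = 5*w (s(w) = -(-5)*w = 5*w)
(2858770 + I(-116, 1376)) + s(1533) = (2858770 + (¼)*(-29 - 2*(-116)²)/(1376*(-116))) + 5*1533 = (2858770 + (¼)*(1/1376)*(-1/116)*(-29 - 2*13456)) + 7665 = (2858770 + (¼)*(1/1376)*(-1/116)*(-29 - 26912)) + 7665 = (2858770 + (¼)*(1/1376)*(-1/116)*(-26941)) + 7665 = (2858770 + 929/22016) + 7665 = 62938681249/22016 + 7665 = 63107433889/22016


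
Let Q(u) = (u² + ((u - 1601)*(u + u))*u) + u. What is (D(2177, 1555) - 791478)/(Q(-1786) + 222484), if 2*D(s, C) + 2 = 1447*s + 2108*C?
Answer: -4845101/43208535220 ≈ -0.00011213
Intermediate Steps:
D(s, C) = -1 + 1054*C + 1447*s/2 (D(s, C) = -1 + (1447*s + 2108*C)/2 = -1 + (1054*C + 1447*s/2) = -1 + 1054*C + 1447*s/2)
Q(u) = u + u² + 2*u²*(-1601 + u) (Q(u) = (u² + ((-1601 + u)*(2*u))*u) + u = (u² + (2*u*(-1601 + u))*u) + u = (u² + 2*u²*(-1601 + u)) + u = u + u² + 2*u²*(-1601 + u))
(D(2177, 1555) - 791478)/(Q(-1786) + 222484) = ((-1 + 1054*1555 + (1447/2)*2177) - 791478)/(-1786*(1 - 3201*(-1786) + 2*(-1786)²) + 222484) = ((-1 + 1638970 + 3150119/2) - 791478)/(-1786*(1 + 5716986 + 2*3189796) + 222484) = (6428057/2 - 791478)/(-1786*(1 + 5716986 + 6379592) + 222484) = 4845101/(2*(-1786*12096579 + 222484)) = 4845101/(2*(-21604490094 + 222484)) = (4845101/2)/(-21604267610) = (4845101/2)*(-1/21604267610) = -4845101/43208535220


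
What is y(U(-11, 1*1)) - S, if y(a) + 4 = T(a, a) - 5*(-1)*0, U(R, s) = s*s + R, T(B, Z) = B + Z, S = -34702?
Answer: 34678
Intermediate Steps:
U(R, s) = R + s² (U(R, s) = s² + R = R + s²)
y(a) = -4 + 2*a (y(a) = -4 + ((a + a) - 5*(-1)*0) = -4 + (2*a - (-5)*0) = -4 + (2*a - 1*0) = -4 + (2*a + 0) = -4 + 2*a)
y(U(-11, 1*1)) - S = (-4 + 2*(-11 + (1*1)²)) - 1*(-34702) = (-4 + 2*(-11 + 1²)) + 34702 = (-4 + 2*(-11 + 1)) + 34702 = (-4 + 2*(-10)) + 34702 = (-4 - 20) + 34702 = -24 + 34702 = 34678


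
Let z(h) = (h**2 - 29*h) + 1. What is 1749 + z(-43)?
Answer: 4846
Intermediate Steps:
z(h) = 1 + h**2 - 29*h
1749 + z(-43) = 1749 + (1 + (-43)**2 - 29*(-43)) = 1749 + (1 + 1849 + 1247) = 1749 + 3097 = 4846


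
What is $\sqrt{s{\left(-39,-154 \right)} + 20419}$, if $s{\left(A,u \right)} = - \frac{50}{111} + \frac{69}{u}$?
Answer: $\frac{\sqrt{5966267999538}}{17094} \approx 142.89$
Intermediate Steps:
$s{\left(A,u \right)} = - \frac{50}{111} + \frac{69}{u}$ ($s{\left(A,u \right)} = \left(-50\right) \frac{1}{111} + \frac{69}{u} = - \frac{50}{111} + \frac{69}{u}$)
$\sqrt{s{\left(-39,-154 \right)} + 20419} = \sqrt{\left(- \frac{50}{111} + \frac{69}{-154}\right) + 20419} = \sqrt{\left(- \frac{50}{111} + 69 \left(- \frac{1}{154}\right)\right) + 20419} = \sqrt{\left(- \frac{50}{111} - \frac{69}{154}\right) + 20419} = \sqrt{- \frac{15359}{17094} + 20419} = \sqrt{\frac{349027027}{17094}} = \frac{\sqrt{5966267999538}}{17094}$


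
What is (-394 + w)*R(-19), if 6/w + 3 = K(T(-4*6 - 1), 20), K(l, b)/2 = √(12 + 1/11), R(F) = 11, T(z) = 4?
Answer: -1874444/433 + 132*√1463/433 ≈ -4317.3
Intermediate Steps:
K(l, b) = 2*√1463/11 (K(l, b) = 2*√(12 + 1/11) = 2*√(133/11) = 2*(√1463/11) = 2*√1463/11)
w = 6/(-3 + 2*√1463/11) ≈ 1.5173
(-394 + w)*R(-19) = (-394 + (198/433 + 12*√1463/433))*11 = (-170404/433 + 12*√1463/433)*11 = -1874444/433 + 132*√1463/433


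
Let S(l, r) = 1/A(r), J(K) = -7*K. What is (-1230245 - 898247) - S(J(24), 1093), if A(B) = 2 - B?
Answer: -2322184771/1091 ≈ -2.1285e+6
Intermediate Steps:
S(l, r) = 1/(2 - r)
(-1230245 - 898247) - S(J(24), 1093) = (-1230245 - 898247) - (-1)/(-2 + 1093) = -2128492 - (-1)/1091 = -2128492 - 1*(-1/1091) = -2128492 + 1/1091 = -2322184771/1091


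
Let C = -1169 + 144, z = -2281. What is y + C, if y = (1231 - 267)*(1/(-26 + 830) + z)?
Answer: -442181468/201 ≈ -2.1999e+6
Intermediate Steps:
C = -1025
y = -441975443/201 (y = (1231 - 267)*(1/(-26 + 830) - 2281) = 964*(1/804 - 2281) = 964*(-1833923/804) = -441975443/201 ≈ -2.1989e+6)
y + C = -441975443/201 - 1025 = -442181468/201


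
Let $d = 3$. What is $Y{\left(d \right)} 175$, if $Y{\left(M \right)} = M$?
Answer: $525$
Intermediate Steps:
$Y{\left(d \right)} 175 = 3 \cdot 175 = 525$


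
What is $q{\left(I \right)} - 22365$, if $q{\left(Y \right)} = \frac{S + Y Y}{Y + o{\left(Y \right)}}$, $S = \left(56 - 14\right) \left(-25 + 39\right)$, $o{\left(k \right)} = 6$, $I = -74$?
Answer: $- \frac{381721}{17} \approx -22454.0$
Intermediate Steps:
$S = 588$ ($S = 42 \cdot 14 = 588$)
$q{\left(Y \right)} = \frac{588 + Y^{2}}{6 + Y}$ ($q{\left(Y \right)} = \frac{588 + Y Y}{Y + 6} = \frac{588 + Y^{2}}{6 + Y}$)
$q{\left(I \right)} - 22365 = \frac{588 + \left(-74\right)^{2}}{6 - 74} - 22365 = \frac{588 + 5476}{-68} - 22365 = \left(- \frac{1}{68}\right) 6064 - 22365 = - \frac{1516}{17} - 22365 = - \frac{381721}{17}$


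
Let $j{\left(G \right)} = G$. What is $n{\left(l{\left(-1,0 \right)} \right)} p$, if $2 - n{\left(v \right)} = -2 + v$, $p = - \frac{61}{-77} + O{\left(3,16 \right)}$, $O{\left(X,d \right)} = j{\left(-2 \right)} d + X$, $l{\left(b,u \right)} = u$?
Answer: $- \frac{8688}{77} \approx -112.83$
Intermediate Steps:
$O{\left(X,d \right)} = X - 2 d$ ($O{\left(X,d \right)} = - 2 d + X = X - 2 d$)
$p = - \frac{2172}{77}$ ($p = - \frac{61}{-77} + \left(3 - 32\right) = \left(-61\right) \left(- \frac{1}{77}\right) + \left(3 - 32\right) = \frac{61}{77} - 29 = - \frac{2172}{77} \approx -28.208$)
$n{\left(v \right)} = 4 - v$ ($n{\left(v \right)} = 2 - \left(-2 + v\right) = 4 - v$)
$n{\left(l{\left(-1,0 \right)} \right)} p = \left(4 - 0\right) \left(- \frac{2172}{77}\right) = \left(4 + 0\right) \left(- \frac{2172}{77}\right) = 4 \left(- \frac{2172}{77}\right) = - \frac{8688}{77}$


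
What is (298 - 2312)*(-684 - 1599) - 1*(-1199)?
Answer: 4599161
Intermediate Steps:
(298 - 2312)*(-684 - 1599) - 1*(-1199) = -2014*(-2283) + 1199 = 4597962 + 1199 = 4599161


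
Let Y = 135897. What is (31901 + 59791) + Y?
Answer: 227589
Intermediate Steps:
(31901 + 59791) + Y = (31901 + 59791) + 135897 = 91692 + 135897 = 227589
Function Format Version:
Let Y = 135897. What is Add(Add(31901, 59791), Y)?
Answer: 227589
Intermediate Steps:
Add(Add(31901, 59791), Y) = Add(Add(31901, 59791), 135897) = Add(91692, 135897) = 227589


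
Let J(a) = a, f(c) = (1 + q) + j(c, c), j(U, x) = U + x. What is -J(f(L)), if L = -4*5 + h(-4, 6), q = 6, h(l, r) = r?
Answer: 21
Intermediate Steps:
L = -14 (L = -4*5 + 6 = -20 + 6 = -14)
f(c) = 7 + 2*c (f(c) = (1 + 6) + (c + c) = 7 + 2*c)
-J(f(L)) = -(7 + 2*(-14)) = -(7 - 28) = -1*(-21) = 21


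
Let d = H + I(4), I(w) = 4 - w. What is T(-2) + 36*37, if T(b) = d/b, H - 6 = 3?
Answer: 2655/2 ≈ 1327.5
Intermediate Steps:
H = 9 (H = 6 + 3 = 9)
d = 9 (d = 9 + (4 - 1*4) = 9 + (4 - 4) = 9 + 0 = 9)
T(b) = 9/b
T(-2) + 36*37 = 9/(-2) + 36*37 = 9*(-1/2) + 1332 = -9/2 + 1332 = 2655/2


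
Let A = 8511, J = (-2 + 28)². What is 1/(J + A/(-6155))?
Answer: 6155/4152269 ≈ 0.0014823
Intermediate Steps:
J = 676 (J = 26² = 676)
1/(J + A/(-6155)) = 1/(676 + 8511/(-6155)) = 1/(676 + 8511*(-1/6155)) = 1/(676 - 8511/6155) = 1/(4152269/6155) = 6155/4152269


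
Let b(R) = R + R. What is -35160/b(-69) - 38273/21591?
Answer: 125642981/496593 ≈ 253.01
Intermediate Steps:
b(R) = 2*R
-35160/b(-69) - 38273/21591 = -35160/(2*(-69)) - 38273/21591 = -35160/(-138) - 38273*1/21591 = -35160*(-1/138) - 38273/21591 = 5860/23 - 38273/21591 = 125642981/496593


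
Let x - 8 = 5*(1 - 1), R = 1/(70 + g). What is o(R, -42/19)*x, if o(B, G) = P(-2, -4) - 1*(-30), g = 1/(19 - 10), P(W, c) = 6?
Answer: 288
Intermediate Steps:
g = ⅑ (g = 1/9 = ⅑ ≈ 0.11111)
R = 9/631 (R = 1/(70 + ⅑) = 1/(631/9) = 9/631 ≈ 0.014263)
o(B, G) = 36 (o(B, G) = 6 - 1*(-30) = 6 + 30 = 36)
x = 8 (x = 8 + 5*(1 - 1) = 8 + 5*0 = 8 + 0 = 8)
o(R, -42/19)*x = 36*8 = 288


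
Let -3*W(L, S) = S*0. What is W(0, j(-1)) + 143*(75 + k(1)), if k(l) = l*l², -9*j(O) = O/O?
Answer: 10868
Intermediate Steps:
j(O) = -⅑ (j(O) = -O/(9*O) = -⅑*1 = -⅑)
k(l) = l³
W(L, S) = 0 (W(L, S) = -S*0/3 = -⅓*0 = 0)
W(0, j(-1)) + 143*(75 + k(1)) = 0 + 143*(75 + 1³) = 0 + 143*(75 + 1) = 0 + 143*76 = 0 + 10868 = 10868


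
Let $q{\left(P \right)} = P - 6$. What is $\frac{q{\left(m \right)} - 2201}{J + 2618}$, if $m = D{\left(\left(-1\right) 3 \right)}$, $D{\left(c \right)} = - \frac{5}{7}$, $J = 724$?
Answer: $- \frac{7727}{11697} \approx -0.6606$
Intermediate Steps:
$D{\left(c \right)} = - \frac{5}{7}$ ($D{\left(c \right)} = \left(-5\right) \frac{1}{7} = - \frac{5}{7}$)
$m = - \frac{5}{7} \approx -0.71429$
$q{\left(P \right)} = -6 + P$ ($q{\left(P \right)} = P + \left(-7 + 1\right) = P - 6 = -6 + P$)
$\frac{q{\left(m \right)} - 2201}{J + 2618} = \frac{\left(-6 - \frac{5}{7}\right) - 2201}{724 + 2618} = \frac{- \frac{47}{7} - 2201}{3342} = \left(- \frac{15454}{7}\right) \frac{1}{3342} = - \frac{7727}{11697}$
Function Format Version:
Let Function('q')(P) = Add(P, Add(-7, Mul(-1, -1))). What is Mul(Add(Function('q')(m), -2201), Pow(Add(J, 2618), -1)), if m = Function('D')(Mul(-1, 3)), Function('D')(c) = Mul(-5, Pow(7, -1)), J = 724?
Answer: Rational(-7727, 11697) ≈ -0.66060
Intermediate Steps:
Function('D')(c) = Rational(-5, 7) (Function('D')(c) = Mul(-5, Rational(1, 7)) = Rational(-5, 7))
m = Rational(-5, 7) ≈ -0.71429
Function('q')(P) = Add(-6, P) (Function('q')(P) = Add(P, Add(-7, 1)) = Add(P, -6) = Add(-6, P))
Mul(Add(Function('q')(m), -2201), Pow(Add(J, 2618), -1)) = Mul(Add(Add(-6, Rational(-5, 7)), -2201), Pow(Add(724, 2618), -1)) = Mul(Add(Rational(-47, 7), -2201), Pow(3342, -1)) = Mul(Rational(-15454, 7), Rational(1, 3342)) = Rational(-7727, 11697)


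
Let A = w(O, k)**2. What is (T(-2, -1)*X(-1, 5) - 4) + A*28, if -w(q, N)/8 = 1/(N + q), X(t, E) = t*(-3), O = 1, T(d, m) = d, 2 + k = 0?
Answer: 1782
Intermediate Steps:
k = -2 (k = -2 + 0 = -2)
X(t, E) = -3*t
w(q, N) = -8/(N + q)
A = 64 (A = (-8/(-2 + 1))**2 = (-8/(-1))**2 = (-8*(-1))**2 = 8**2 = 64)
(T(-2, -1)*X(-1, 5) - 4) + A*28 = (-(-6)*(-1) - 4) + 64*28 = (-2*3 - 4) + 1792 = (-6 - 4) + 1792 = -10 + 1792 = 1782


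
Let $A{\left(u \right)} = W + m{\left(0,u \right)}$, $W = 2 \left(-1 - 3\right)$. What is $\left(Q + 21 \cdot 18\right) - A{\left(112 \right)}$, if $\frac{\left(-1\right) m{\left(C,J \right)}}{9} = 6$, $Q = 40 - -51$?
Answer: $531$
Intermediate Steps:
$Q = 91$ ($Q = 40 + 51 = 91$)
$m{\left(C,J \right)} = -54$ ($m{\left(C,J \right)} = \left(-9\right) 6 = -54$)
$W = -8$ ($W = 2 \left(-4\right) = -8$)
$A{\left(u \right)} = -62$ ($A{\left(u \right)} = -8 - 54 = -62$)
$\left(Q + 21 \cdot 18\right) - A{\left(112 \right)} = \left(91 + 21 \cdot 18\right) - -62 = \left(91 + 378\right) + 62 = 469 + 62 = 531$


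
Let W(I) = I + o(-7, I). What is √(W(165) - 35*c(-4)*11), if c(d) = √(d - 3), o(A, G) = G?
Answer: √(330 - 385*I*√7) ≈ 26.464 - 19.245*I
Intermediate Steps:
W(I) = 2*I (W(I) = I + I = 2*I)
c(d) = √(-3 + d)
√(W(165) - 35*c(-4)*11) = √(2*165 - 35*√(-3 - 4)*11) = √(330 - 35*I*√7*11) = √(330 - 385*I*√7)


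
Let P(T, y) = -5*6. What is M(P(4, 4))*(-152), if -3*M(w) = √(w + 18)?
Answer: 304*I*√3/3 ≈ 175.51*I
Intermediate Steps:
P(T, y) = -30
M(w) = -√(18 + w)/3 (M(w) = -√(w + 18)/3 = -√(18 + w)/3)
M(P(4, 4))*(-152) = -√(18 - 30)/3*(-152) = -2*I*√3/3*(-152) = 304*I*√3/3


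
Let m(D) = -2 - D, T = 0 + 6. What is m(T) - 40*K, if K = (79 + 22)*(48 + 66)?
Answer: -460568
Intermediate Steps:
T = 6
K = 11514 (K = 101*114 = 11514)
m(T) - 40*K = (-2 - 1*6) - 40*11514 = (-2 - 6) - 460560 = -8 - 460560 = -460568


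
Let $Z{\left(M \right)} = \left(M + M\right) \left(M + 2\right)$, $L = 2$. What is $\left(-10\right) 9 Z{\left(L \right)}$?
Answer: $-1440$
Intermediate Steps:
$Z{\left(M \right)} = 2 M \left(2 + M\right)$
$\left(-10\right) 9 Z{\left(L \right)} = \left(-10\right) 9 \cdot 2 \cdot 2 \left(2 + 2\right) = - 90 \cdot 2 \cdot 2 \cdot 4 = \left(-90\right) 16 = -1440$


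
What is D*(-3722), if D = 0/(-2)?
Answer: 0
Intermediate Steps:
D = 0 (D = 0*(-½) = 0)
D*(-3722) = 0*(-3722) = 0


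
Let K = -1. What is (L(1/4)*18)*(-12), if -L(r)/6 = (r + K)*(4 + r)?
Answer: -4131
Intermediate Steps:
L(r) = -6*(-1 + r)*(4 + r) (L(r) = -6*(r - 1)*(4 + r) = -6*(-1 + r)*(4 + r))
(L(1/4)*18)*(-12) = ((24 - 18/4 - 6*(1/4)²)*18)*(-12) = ((24 - 18*¼ - 6*(¼)²)*18)*(-12) = ((24 - 9/2 - 6*1/16)*18)*(-12) = ((24 - 9/2 - 3/8)*18)*(-12) = ((153/8)*18)*(-12) = (1377/4)*(-12) = -4131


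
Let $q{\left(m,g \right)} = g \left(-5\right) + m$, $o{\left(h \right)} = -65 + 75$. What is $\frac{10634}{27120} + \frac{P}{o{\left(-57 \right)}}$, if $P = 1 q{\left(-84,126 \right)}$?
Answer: $- \frac{962867}{13560} \approx -71.008$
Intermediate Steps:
$o{\left(h \right)} = 10$
$q{\left(m,g \right)} = m - 5 g$ ($q{\left(m,g \right)} = - 5 g + m = m - 5 g$)
$P = -714$ ($P = 1 \left(-84 - 630\right) = 1 \left(-714\right) = -714$)
$\frac{10634}{27120} + \frac{P}{o{\left(-57 \right)}} = \frac{10634}{27120} - \frac{714}{10} = 10634 \cdot \frac{1}{27120} - \frac{357}{5} = \frac{5317}{13560} - \frac{357}{5} = - \frac{962867}{13560}$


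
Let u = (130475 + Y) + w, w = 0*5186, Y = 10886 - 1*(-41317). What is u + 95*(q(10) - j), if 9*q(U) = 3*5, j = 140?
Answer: 508609/3 ≈ 1.6954e+5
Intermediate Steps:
Y = 52203 (Y = 10886 + 41317 = 52203)
q(U) = 5/3 (q(U) = (3*5)/9 = (⅑)*15 = 5/3)
w = 0
u = 182678 (u = (130475 + 52203) + 0 = 182678 + 0 = 182678)
u + 95*(q(10) - j) = 182678 + 95*(5/3 - 1*140) = 182678 + 95*(5/3 - 140) = 182678 + 95*(-415/3) = 182678 - 39425/3 = 508609/3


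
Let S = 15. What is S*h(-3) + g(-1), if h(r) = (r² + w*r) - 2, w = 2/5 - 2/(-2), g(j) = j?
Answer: 41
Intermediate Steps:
w = 7/5 (w = 2*(⅕) - 2*(-½) = ⅖ + 1 = 7/5 ≈ 1.4000)
h(r) = -2 + r² + 7*r/5 (h(r) = (r² + 7*r/5) - 2 = -2 + r² + 7*r/5)
S*h(-3) + g(-1) = 15*(-2 + (-3)² + (7/5)*(-3)) - 1 = 15*(-2 + 9 - 21/5) - 1 = 15*(14/5) - 1 = 42 - 1 = 41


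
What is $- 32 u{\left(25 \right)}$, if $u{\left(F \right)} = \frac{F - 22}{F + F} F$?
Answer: $-48$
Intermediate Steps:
$u{\left(F \right)} = -11 + \frac{F}{2}$ ($u{\left(F \right)} = \frac{-22 + F}{2 F} F = -11 + \frac{F}{2}$)
$- 32 u{\left(25 \right)} = - 32 \left(-11 + \frac{1}{2} \cdot 25\right) = - 32 \left(-11 + \frac{25}{2}\right) = \left(-32\right) \frac{3}{2} = -48$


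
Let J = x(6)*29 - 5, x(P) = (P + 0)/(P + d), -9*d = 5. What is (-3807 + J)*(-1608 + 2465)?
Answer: -158735254/49 ≈ -3.2395e+6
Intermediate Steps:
d = -5/9 (d = -⅑*5 = -5/9 ≈ -0.55556)
x(P) = P/(-5/9 + P) (x(P) = (P + 0)/(P - 5/9) = P/(-5/9 + P))
J = 1321/49 (J = (9*6/(-5 + 9*6))*29 - 5 = (9*6/(-5 + 54))*29 - 5 = (9*6/49)*29 - 5 = (9*6*(1/49))*29 - 5 = (54/49)*29 - 5 = 1566/49 - 5 = 1321/49 ≈ 26.959)
(-3807 + J)*(-1608 + 2465) = (-3807 + 1321/49)*(-1608 + 2465) = -185222/49*857 = -158735254/49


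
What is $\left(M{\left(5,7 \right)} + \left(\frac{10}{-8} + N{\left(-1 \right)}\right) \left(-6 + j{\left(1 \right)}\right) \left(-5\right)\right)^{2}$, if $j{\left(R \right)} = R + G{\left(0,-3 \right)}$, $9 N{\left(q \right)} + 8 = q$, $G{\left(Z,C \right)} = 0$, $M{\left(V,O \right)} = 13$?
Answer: $\frac{29929}{16} \approx 1870.6$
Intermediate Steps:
$N{\left(q \right)} = - \frac{8}{9} + \frac{q}{9}$
$j{\left(R \right)} = R$ ($j{\left(R \right)} = R + 0 = R$)
$\left(M{\left(5,7 \right)} + \left(\frac{10}{-8} + N{\left(-1 \right)}\right) \left(-6 + j{\left(1 \right)}\right) \left(-5\right)\right)^{2} = \left(13 + \left(\frac{10}{-8} + \left(- \frac{8}{9} + \frac{1}{9} \left(-1\right)\right)\right) \left(-6 + 1\right) \left(-5\right)\right)^{2} = \left(13 + \left(10 \left(- \frac{1}{8}\right) - 1\right) \left(-5\right) \left(-5\right)\right)^{2} = \left(13 + \left(- \frac{5}{4} - 1\right) \left(-5\right) \left(-5\right)\right)^{2} = \left(13 + \left(- \frac{9}{4}\right) \left(-5\right) \left(-5\right)\right)^{2} = \left(13 + \frac{45}{4} \left(-5\right)\right)^{2} = \left(13 - \frac{225}{4}\right)^{2} = \left(- \frac{173}{4}\right)^{2} = \frac{29929}{16}$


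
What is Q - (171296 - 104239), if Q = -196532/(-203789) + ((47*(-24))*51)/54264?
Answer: -1817511298902/27103937 ≈ -67057.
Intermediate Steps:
Q = -2595493/27103937 (Q = -196532*(-1/203789) - 1128*51*(1/54264) = 196532/203789 - 57528*1/54264 = 196532/203789 - 141/133 = -2595493/27103937 ≈ -0.095761)
Q - (171296 - 104239) = -2595493/27103937 - (171296 - 104239) = -2595493/27103937 - 1*67057 = -2595493/27103937 - 67057 = -1817511298902/27103937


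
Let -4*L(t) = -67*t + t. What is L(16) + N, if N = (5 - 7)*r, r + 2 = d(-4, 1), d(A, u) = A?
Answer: 276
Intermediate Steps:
r = -6 (r = -2 - 4 = -6)
L(t) = 33*t/2 (L(t) = -(-67*t + t)/4 = -(-33)*t/2 = 33*t/2)
N = 12 (N = (5 - 7)*(-6) = -2*(-6) = 12)
L(16) + N = (33/2)*16 + 12 = 264 + 12 = 276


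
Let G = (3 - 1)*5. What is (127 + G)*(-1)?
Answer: -137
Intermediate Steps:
G = 10 (G = 2*5 = 10)
(127 + G)*(-1) = (127 + 10)*(-1) = 137*(-1) = -137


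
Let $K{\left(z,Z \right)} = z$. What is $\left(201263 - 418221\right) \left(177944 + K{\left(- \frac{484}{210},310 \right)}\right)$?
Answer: $- \frac{579088114732}{15} \approx -3.8606 \cdot 10^{10}$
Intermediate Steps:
$\left(201263 - 418221\right) \left(177944 + K{\left(- \frac{484}{210},310 \right)}\right) = \left(201263 - 418221\right) \left(177944 - \frac{484}{210}\right) = - 216958 \left(177944 - \frac{242}{105}\right) = \left(-216958\right) \frac{18683878}{105} = - \frac{579088114732}{15}$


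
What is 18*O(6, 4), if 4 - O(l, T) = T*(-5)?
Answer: 432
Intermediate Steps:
O(l, T) = 4 + 5*T (O(l, T) = 4 - T*(-5) = 4 - (-5)*T = 4 + 5*T)
18*O(6, 4) = 18*(4 + 5*4) = 18*(4 + 20) = 18*24 = 432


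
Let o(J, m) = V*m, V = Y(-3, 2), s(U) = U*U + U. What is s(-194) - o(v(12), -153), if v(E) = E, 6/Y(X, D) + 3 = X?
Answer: 37289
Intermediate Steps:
Y(X, D) = 6/(-3 + X)
s(U) = U + U**2 (s(U) = U**2 + U = U + U**2)
V = -1 (V = 6/(-3 - 3) = 6/(-6) = 6*(-1/6) = -1)
o(J, m) = -m
s(-194) - o(v(12), -153) = -194*(1 - 194) - (-1)*(-153) = -194*(-193) - 1*153 = 37442 - 153 = 37289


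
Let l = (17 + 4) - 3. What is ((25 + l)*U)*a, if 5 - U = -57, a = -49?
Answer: -130634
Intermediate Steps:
l = 18 (l = 21 - 3 = 18)
U = 62 (U = 5 - 1*(-57) = 5 + 57 = 62)
((25 + l)*U)*a = ((25 + 18)*62)*(-49) = (43*62)*(-49) = 2666*(-49) = -130634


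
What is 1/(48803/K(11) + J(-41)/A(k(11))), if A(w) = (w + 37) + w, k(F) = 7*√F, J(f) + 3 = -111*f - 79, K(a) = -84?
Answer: -4392999492/3089214936979 - 441465696*√11/3089214936979 ≈ -0.0018960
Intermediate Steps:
J(f) = -82 - 111*f (J(f) = -3 + (-111*f - 79) = -3 + (-79 - 111*f) = -82 - 111*f)
A(w) = 37 + 2*w (A(w) = (37 + w) + w = 37 + 2*w)
1/(48803/K(11) + J(-41)/A(k(11))) = 1/(48803/(-84) + (-82 - 111*(-41))/(37 + 2*(7*√11))) = 1/(48803*(-1/84) + (-82 + 4551)/(37 + 14*√11)) = 1/(-48803/84 + 4469/(37 + 14*√11))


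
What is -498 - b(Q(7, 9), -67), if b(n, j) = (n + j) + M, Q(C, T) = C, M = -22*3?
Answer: -372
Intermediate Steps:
M = -66
b(n, j) = -66 + j + n (b(n, j) = (n + j) - 66 = (j + n) - 66 = -66 + j + n)
-498 - b(Q(7, 9), -67) = -498 - (-66 - 67 + 7) = -498 - 1*(-126) = -498 + 126 = -372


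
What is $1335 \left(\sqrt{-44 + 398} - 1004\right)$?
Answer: $-1340340 + 1335 \sqrt{354} \approx -1.3152 \cdot 10^{6}$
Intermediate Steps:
$1335 \left(\sqrt{-44 + 398} - 1004\right) = 1335 \left(\sqrt{354} - 1004\right) = 1335 \left(-1004 + \sqrt{354}\right) = -1340340 + 1335 \sqrt{354}$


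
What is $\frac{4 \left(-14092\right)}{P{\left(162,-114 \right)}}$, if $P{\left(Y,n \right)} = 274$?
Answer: $- \frac{28184}{137} \approx -205.72$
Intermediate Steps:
$\frac{4 \left(-14092\right)}{P{\left(162,-114 \right)}} = \frac{4 \left(-14092\right)}{274} = \left(-56368\right) \frac{1}{274} = - \frac{28184}{137}$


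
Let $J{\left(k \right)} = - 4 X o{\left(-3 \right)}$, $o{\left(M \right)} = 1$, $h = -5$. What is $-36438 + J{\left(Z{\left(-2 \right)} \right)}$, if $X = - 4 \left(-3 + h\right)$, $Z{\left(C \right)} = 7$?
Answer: $-36566$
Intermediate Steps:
$X = 32$ ($X = - 4 \left(-3 - 5\right) = \left(-4\right) \left(-8\right) = 32$)
$J{\left(k \right)} = -128$ ($J{\left(k \right)} = \left(-4\right) 32 \cdot 1 = \left(-128\right) 1 = -128$)
$-36438 + J{\left(Z{\left(-2 \right)} \right)} = -36438 - 128 = -36566$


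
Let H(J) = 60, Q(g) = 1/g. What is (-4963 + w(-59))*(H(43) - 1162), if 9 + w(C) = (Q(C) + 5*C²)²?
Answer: -1162052365633808/3481 ≈ -3.3383e+11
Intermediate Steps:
w(C) = -9 + (1/C + 5*C²)²
(-4963 + w(-59))*(H(43) - 1162) = (-4963 + (-9 + (1 + 5*(-59)³)²/(-59)²))*(60 - 1162) = (-4963 + (-9 + (1 + 5*(-205379))²/3481))*(-1102) = (-4963 + (-9 + (1 - 1026895)²/3481))*(-1102) = (-4963 + (-9 + (1/3481)*(-1026894)²))*(-1102) = (-4963 + (-9 + (1/3481)*1054511287236))*(-1102) = (-4963 + (-9 + 1054511287236/3481))*(-1102) = (-4963 + 1054511255907/3481)*(-1102) = (1054493979704/3481)*(-1102) = -1162052365633808/3481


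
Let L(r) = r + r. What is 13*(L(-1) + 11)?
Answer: 117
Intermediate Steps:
L(r) = 2*r
13*(L(-1) + 11) = 13*(2*(-1) + 11) = 13*(-2 + 11) = 13*9 = 117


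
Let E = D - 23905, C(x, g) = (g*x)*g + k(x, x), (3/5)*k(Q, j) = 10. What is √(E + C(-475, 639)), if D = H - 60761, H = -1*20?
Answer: I*√1746334299/3 ≈ 13930.0*I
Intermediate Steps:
H = -20
D = -60781 (D = -20 - 60761 = -60781)
k(Q, j) = 50/3 (k(Q, j) = (5/3)*10 = 50/3)
C(x, g) = 50/3 + x*g² (C(x, g) = (g*x)*g + 50/3 = x*g² + 50/3 = 50/3 + x*g²)
E = -84686 (E = -60781 - 23905 = -84686)
√(E + C(-475, 639)) = √(-84686 + (50/3 - 475*639²)) = √(-84686 + (50/3 - 475*408321)) = √(-84686 + (50/3 - 193952475)) = √(-84686 - 581857375/3) = √(-582111433/3) = I*√1746334299/3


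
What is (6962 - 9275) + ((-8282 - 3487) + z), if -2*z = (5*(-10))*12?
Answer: -13782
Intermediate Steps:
z = 300 (z = -5*(-10)*12/2 = -(-25)*12 = -½*(-600) = 300)
(6962 - 9275) + ((-8282 - 3487) + z) = (6962 - 9275) + ((-8282 - 3487) + 300) = -2313 + (-11769 + 300) = -2313 - 11469 = -13782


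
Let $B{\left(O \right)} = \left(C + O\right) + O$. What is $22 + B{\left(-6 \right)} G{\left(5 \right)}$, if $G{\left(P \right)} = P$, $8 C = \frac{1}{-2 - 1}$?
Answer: $- \frac{917}{24} \approx -38.208$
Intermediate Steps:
$C = - \frac{1}{24}$ ($C = \frac{1}{8 \left(-2 - 1\right)} = \frac{1}{8 \left(-3\right)} = \frac{1}{8} \left(- \frac{1}{3}\right) = - \frac{1}{24} \approx -0.041667$)
$B{\left(O \right)} = - \frac{1}{24} + 2 O$ ($B{\left(O \right)} = \left(- \frac{1}{24} + O\right) + O = - \frac{1}{24} + 2 O$)
$22 + B{\left(-6 \right)} G{\left(5 \right)} = 22 + \left(- \frac{1}{24} + 2 \left(-6\right)\right) 5 = 22 + \left(- \frac{1}{24} - 12\right) 5 = 22 - \frac{1445}{24} = - \frac{917}{24}$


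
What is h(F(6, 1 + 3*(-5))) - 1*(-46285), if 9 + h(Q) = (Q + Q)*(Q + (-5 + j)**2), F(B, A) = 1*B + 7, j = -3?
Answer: 48278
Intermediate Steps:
F(B, A) = 7 + B (F(B, A) = B + 7 = 7 + B)
h(Q) = -9 + 2*Q*(64 + Q) (h(Q) = -9 + (Q + Q)*(Q + (-5 - 3)**2) = -9 + (2*Q)*(Q + (-8)**2) = -9 + (2*Q)*(Q + 64) = -9 + (2*Q)*(64 + Q) = -9 + 2*Q*(64 + Q))
h(F(6, 1 + 3*(-5))) - 1*(-46285) = (-9 + 2*(7 + 6)**2 + 128*(7 + 6)) - 1*(-46285) = (-9 + 2*13**2 + 128*13) + 46285 = (-9 + 2*169 + 1664) + 46285 = (-9 + 338 + 1664) + 46285 = 1993 + 46285 = 48278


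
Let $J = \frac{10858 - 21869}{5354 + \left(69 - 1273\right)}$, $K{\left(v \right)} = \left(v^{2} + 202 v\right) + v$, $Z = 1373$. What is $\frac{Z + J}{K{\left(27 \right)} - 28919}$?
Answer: $- \frac{5686939}{94242350} \approx -0.060344$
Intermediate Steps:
$K{\left(v \right)} = v^{2} + 203 v$
$J = - \frac{11011}{4150}$ ($J = - \frac{11011}{5354 + \left(69 - 1273\right)} = - \frac{11011}{5354 - 1204} = - \frac{11011}{4150} \approx -2.6533$)
$\frac{Z + J}{K{\left(27 \right)} - 28919} = \frac{1373 - \frac{11011}{4150}}{27 \left(203 + 27\right) - 28919} = \frac{5686939}{4150 \left(27 \cdot 230 - 28919\right)} = \frac{5686939}{4150 \left(6210 - 28919\right)} = \frac{5686939}{4150 \left(-22709\right)} = \frac{5686939}{4150} \left(- \frac{1}{22709}\right) = - \frac{5686939}{94242350}$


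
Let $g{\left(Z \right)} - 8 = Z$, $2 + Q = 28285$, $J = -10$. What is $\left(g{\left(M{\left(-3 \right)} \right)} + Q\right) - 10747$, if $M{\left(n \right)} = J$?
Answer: $17534$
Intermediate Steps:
$M{\left(n \right)} = -10$
$Q = 28283$ ($Q = -2 + 28285 = 28283$)
$g{\left(Z \right)} = 8 + Z$
$\left(g{\left(M{\left(-3 \right)} \right)} + Q\right) - 10747 = \left(\left(8 - 10\right) + 28283\right) - 10747 = \left(-2 + 28283\right) - 10747 = 28281 - 10747 = 17534$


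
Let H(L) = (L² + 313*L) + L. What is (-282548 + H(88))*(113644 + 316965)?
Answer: -106434487748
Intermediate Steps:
H(L) = L² + 314*L
(-282548 + H(88))*(113644 + 316965) = (-282548 + 88*(314 + 88))*(113644 + 316965) = (-282548 + 88*402)*430609 = (-282548 + 35376)*430609 = -247172*430609 = -106434487748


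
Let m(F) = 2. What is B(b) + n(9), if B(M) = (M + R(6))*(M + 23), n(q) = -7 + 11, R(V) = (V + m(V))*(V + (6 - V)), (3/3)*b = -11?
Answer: 448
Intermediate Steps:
b = -11
R(V) = 12 + 6*V (R(V) = (V + 2)*(V + (6 - V)) = (2 + V)*6 = 12 + 6*V)
n(q) = 4
B(M) = (23 + M)*(48 + M) (B(M) = (M + (12 + 6*6))*(M + 23) = (M + (12 + 36))*(23 + M) = (M + 48)*(23 + M) = (48 + M)*(23 + M) = (23 + M)*(48 + M))
B(b) + n(9) = (1104 + (-11)² + 71*(-11)) + 4 = (1104 + 121 - 781) + 4 = 444 + 4 = 448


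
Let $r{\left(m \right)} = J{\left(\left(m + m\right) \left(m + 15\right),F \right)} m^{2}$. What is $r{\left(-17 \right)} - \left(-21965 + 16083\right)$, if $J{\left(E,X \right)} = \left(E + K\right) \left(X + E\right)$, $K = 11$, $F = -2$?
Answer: $1512728$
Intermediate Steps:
$J{\left(E,X \right)} = \left(11 + E\right) \left(E + X\right)$ ($J{\left(E,X \right)} = \left(E + 11\right) \left(X + E\right) = \left(11 + E\right) \left(E + X\right)$)
$r{\left(m \right)} = m^{2} \left(-22 + 4 m^{2} \left(15 + m\right)^{2} + 18 m \left(15 + m\right)\right)$ ($r{\left(m \right)} = \left(\left(\left(m + m\right) \left(m + 15\right)\right)^{2} + 11 \left(m + m\right) \left(m + 15\right) + 11 \left(-2\right) + \left(m + m\right) \left(m + 15\right) \left(-2\right)\right) m^{2} = \left(\left(2 m \left(15 + m\right)\right)^{2} + 11 \cdot 2 m \left(15 + m\right) - 22 + 2 m \left(15 + m\right) \left(-2\right)\right) m^{2} = \left(4 m^{2} \left(15 + m\right)^{2} + 22 m \left(15 + m\right) - 22 - 4 m \left(15 + m\right)\right) m^{2} = \left(-22 + 4 m^{2} \left(15 + m\right)^{2} + 18 m \left(15 + m\right)\right) m^{2} = m^{2} \left(-22 + 4 m^{2} \left(15 + m\right)^{2} + 18 m \left(15 + m\right)\right)$)
$r{\left(-17 \right)} - \left(-21965 + 16083\right) = \left(-17\right)^{2} \left(-22 + 4 \left(-17\right)^{2} \left(15 - 17\right)^{2} + 18 \left(-17\right) \left(15 - 17\right)\right) - \left(-21965 + 16083\right) = 289 \left(-22 + 4 \cdot 289 \left(-2\right)^{2} + 18 \left(-17\right) \left(-2\right)\right) - -5882 = 289 \left(-22 + 4 \cdot 289 \cdot 4 + 612\right) + 5882 = 289 \left(-22 + 4624 + 612\right) + 5882 = 289 \cdot 5214 + 5882 = 1506846 + 5882 = 1512728$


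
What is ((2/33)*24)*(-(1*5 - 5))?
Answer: 0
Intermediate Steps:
((2/33)*24)*(-(1*5 - 5)) = ((2*(1/33))*24)*(-(5 - 5)) = ((2/33)*24)*(-1*0) = (16/11)*0 = 0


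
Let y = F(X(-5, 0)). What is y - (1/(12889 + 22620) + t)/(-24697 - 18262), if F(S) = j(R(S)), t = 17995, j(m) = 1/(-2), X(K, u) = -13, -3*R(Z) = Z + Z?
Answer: -247462219/3050862262 ≈ -0.081112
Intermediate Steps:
R(Z) = -2*Z/3 (R(Z) = -(Z + Z)/3 = -2*Z/3)
j(m) = -½
F(S) = -½
y = -½ ≈ -0.50000
y - (1/(12889 + 22620) + t)/(-24697 - 18262) = -½ - (1/(12889 + 22620) + 17995)/(-24697 - 18262) = -½ - (1/35509 + 17995)/(-42959) = -½ - (1/35509 + 17995)*(-1)/42959 = -½ - 638984456*(-1)/(35509*42959) = -½ - 1*(-638984456/1525431131) = -½ + 638984456/1525431131 = -247462219/3050862262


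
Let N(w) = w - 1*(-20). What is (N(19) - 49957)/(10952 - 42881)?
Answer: 49918/31929 ≈ 1.5634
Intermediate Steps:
N(w) = 20 + w (N(w) = w + 20 = 20 + w)
(N(19) - 49957)/(10952 - 42881) = ((20 + 19) - 49957)/(10952 - 42881) = (39 - 49957)/(-31929) = -49918*(-1/31929) = 49918/31929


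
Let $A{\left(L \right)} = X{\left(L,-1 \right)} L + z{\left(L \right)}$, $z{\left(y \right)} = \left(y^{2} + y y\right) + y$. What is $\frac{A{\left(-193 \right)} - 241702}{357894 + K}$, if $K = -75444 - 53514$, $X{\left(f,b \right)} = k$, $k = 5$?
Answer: $- \frac{84181}{114468} \approx -0.73541$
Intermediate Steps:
$z{\left(y \right)} = y + 2 y^{2}$ ($z{\left(y \right)} = \left(y^{2} + y^{2}\right) + y = 2 y^{2} + y = y + 2 y^{2}$)
$X{\left(f,b \right)} = 5$
$K = -128958$
$A{\left(L \right)} = 5 L + L \left(1 + 2 L\right)$
$\frac{A{\left(-193 \right)} - 241702}{357894 + K} = \frac{2 \left(-193\right) \left(3 - 193\right) - 241702}{357894 - 128958} = \frac{2 \left(-193\right) \left(-190\right) - 241702}{228936} = \left(73340 - 241702\right) \frac{1}{228936} = \left(-168362\right) \frac{1}{228936} = - \frac{84181}{114468}$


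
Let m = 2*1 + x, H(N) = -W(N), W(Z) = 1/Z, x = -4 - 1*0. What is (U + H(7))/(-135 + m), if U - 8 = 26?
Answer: -237/959 ≈ -0.24713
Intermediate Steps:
x = -4 (x = -4 + 0 = -4)
H(N) = -1/N
U = 34 (U = 8 + 26 = 34)
m = -2 (m = 2*1 - 4 = 2 - 4 = -2)
(U + H(7))/(-135 + m) = (34 - 1/7)/(-135 - 2) = (34 - 1*1/7)/(-137) = (34 - 1/7)*(-1/137) = (237/7)*(-1/137) = -237/959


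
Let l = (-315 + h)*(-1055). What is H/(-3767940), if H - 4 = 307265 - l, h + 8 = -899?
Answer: 981941/3767940 ≈ 0.26060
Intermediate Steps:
h = -907 (h = -8 - 899 = -907)
l = 1289210 (l = (-315 - 907)*(-1055) = -1222*(-1055) = 1289210)
H = -981941 (H = 4 + (307265 - 1*1289210) = 4 + (307265 - 1289210) = 4 - 981945 = -981941)
H/(-3767940) = -981941/(-3767940) = -981941*(-1/3767940) = 981941/3767940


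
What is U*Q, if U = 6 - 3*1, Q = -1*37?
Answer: -111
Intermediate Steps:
Q = -37
U = 3 (U = 6 - 3 = 3)
U*Q = 3*(-37) = -111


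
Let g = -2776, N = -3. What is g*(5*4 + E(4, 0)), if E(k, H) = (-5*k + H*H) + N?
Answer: 8328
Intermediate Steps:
E(k, H) = -3 + H² - 5*k (E(k, H) = (-5*k + H*H) - 3 = (-5*k + H²) - 3 = (H² - 5*k) - 3 = -3 + H² - 5*k)
g*(5*4 + E(4, 0)) = -2776*(5*4 + (-3 + 0² - 5*4)) = -2776*(20 + (-3 + 0 - 20)) = -2776*(20 - 23) = -2776*(-3) = 8328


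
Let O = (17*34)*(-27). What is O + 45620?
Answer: 30014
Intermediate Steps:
O = -15606 (O = 578*(-27) = -15606)
O + 45620 = -15606 + 45620 = 30014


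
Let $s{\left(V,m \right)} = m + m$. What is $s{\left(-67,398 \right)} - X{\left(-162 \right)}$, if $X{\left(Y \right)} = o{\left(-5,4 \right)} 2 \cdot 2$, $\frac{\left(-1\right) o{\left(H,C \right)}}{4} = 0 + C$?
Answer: $860$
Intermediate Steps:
$s{\left(V,m \right)} = 2 m$
$o{\left(H,C \right)} = - 4 C$ ($o{\left(H,C \right)} = - 4 \left(0 + C\right) = - 4 C$)
$X{\left(Y \right)} = -64$ ($X{\left(Y \right)} = \left(-4\right) 4 \cdot 2 \cdot 2 = \left(-16\right) 2 \cdot 2 = \left(-32\right) 2 = -64$)
$s{\left(-67,398 \right)} - X{\left(-162 \right)} = 2 \cdot 398 - -64 = 796 + 64 = 860$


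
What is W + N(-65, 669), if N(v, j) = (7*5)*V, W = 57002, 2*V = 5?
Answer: 114179/2 ≈ 57090.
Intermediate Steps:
V = 5/2 (V = (½)*5 = 5/2 ≈ 2.5000)
N(v, j) = 175/2 (N(v, j) = (7*5)*(5/2) = 35*(5/2) = 175/2)
W + N(-65, 669) = 57002 + 175/2 = 114179/2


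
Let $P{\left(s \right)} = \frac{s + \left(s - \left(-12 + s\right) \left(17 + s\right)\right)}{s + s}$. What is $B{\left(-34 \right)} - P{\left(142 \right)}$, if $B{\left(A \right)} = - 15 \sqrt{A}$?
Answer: $\frac{10193}{142} - 15 i \sqrt{34} \approx 71.782 - 87.464 i$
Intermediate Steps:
$P{\left(s \right)} = \frac{2 s - \left(-12 + s\right) \left(17 + s\right)}{2 s}$ ($P{\left(s \right)} = \frac{s + \left(s - \left(-12 + s\right) \left(17 + s\right)\right)}{2 s} = \left(2 s - \left(-12 + s\right) \left(17 + s\right)\right) \frac{1}{2 s} = \frac{2 s - \left(-12 + s\right) \left(17 + s\right)}{2 s}$)
$B{\left(-34 \right)} - P{\left(142 \right)} = - 15 \sqrt{-34} - \frac{204 - 142 \left(3 + 142\right)}{2 \cdot 142} = - 15 i \sqrt{34} - \frac{1}{2} \cdot \frac{1}{142} \left(204 - 142 \cdot 145\right) = - 15 i \sqrt{34} - \frac{1}{2} \cdot \frac{1}{142} \left(204 - 20590\right) = - 15 i \sqrt{34} - \frac{1}{2} \cdot \frac{1}{142} \left(-20386\right) = - 15 i \sqrt{34} - - \frac{10193}{142} = - 15 i \sqrt{34} + \frac{10193}{142} = \frac{10193}{142} - 15 i \sqrt{34}$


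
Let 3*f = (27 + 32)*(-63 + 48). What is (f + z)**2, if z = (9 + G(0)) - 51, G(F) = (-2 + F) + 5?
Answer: 111556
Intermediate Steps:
G(F) = 3 + F
z = -39 (z = (9 + (3 + 0)) - 51 = (9 + 3) - 51 = 12 - 51 = -39)
f = -295 (f = ((27 + 32)*(-63 + 48))/3 = (59*(-15))/3 = (1/3)*(-885) = -295)
(f + z)**2 = (-295 - 39)**2 = (-334)**2 = 111556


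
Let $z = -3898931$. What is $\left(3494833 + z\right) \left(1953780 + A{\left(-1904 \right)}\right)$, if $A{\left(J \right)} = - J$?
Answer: $-790287993032$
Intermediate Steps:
$\left(3494833 + z\right) \left(1953780 + A{\left(-1904 \right)}\right) = \left(3494833 - 3898931\right) \left(1953780 - -1904\right) = - 404098 \left(1953780 + 1904\right) = \left(-404098\right) 1955684 = -790287993032$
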